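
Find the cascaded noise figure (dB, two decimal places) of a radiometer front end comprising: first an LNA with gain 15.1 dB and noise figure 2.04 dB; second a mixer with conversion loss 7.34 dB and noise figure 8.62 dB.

2.54 dB

Convert to linear (a loss of L dB is a gain of −L dB): F_i = 10^(NF_i/10), G_i = 10^(G_i,dB/10)
  Stage 1: F_1 = 10^(2.04/10) = 1.600, G_1 = 10^(15.1/10) = 32.36
  Stage 2: F_2 = 10^(8.62/10) = 7.278, G_2 = 10^(−7.34/10) = 0.1845
Friis cascade:
  F = 1.600 + (7.278 − 1)/32.36 = 1.794
NF = 10 log₁₀(1.794) = 2.54 dB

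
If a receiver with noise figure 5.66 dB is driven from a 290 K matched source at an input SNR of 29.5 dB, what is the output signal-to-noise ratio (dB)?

By definition F = SNR_in/SNR_out, so in dB: SNR_out = SNR_in − NF
SNR_out = 29.5 − 5.66 = 23.84 dB

23.84 dB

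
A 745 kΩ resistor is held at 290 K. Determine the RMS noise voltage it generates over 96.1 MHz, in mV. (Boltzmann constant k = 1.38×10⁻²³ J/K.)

1.07 mV

V_n = √(4kTRB)
4kTRB = 4 × 1.38×10⁻²³ × 290 × 7.45×10⁵ × 9.61×10⁷ = 1.15×10⁻⁶ V²
V_n = √(1.15×10⁻⁶) = 1.07×10⁻³ V = 1.07 mV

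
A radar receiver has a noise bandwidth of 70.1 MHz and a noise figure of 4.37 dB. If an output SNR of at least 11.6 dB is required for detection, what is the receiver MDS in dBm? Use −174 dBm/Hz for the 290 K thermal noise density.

Sensitivity = −174 + 10 log₁₀(B) + NF + SNR_min
= −174 + 78.46 + 4.37 + 11.6
= −79.57 dBm → −79.6 dBm

−79.6 dBm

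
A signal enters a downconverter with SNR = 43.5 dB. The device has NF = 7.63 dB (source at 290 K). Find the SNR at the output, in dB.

35.87 dB

By definition F = SNR_in/SNR_out, so in dB: SNR_out = SNR_in − NF
SNR_out = 43.5 − 7.63 = 35.87 dB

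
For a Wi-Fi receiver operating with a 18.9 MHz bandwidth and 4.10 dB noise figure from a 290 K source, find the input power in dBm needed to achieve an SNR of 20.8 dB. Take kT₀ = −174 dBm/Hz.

Sensitivity = −174 + 10 log₁₀(B) + NF + SNR_min
= −174 + 72.76 + 4.10 + 20.8
= −76.34 dBm → −76.3 dBm

−76.3 dBm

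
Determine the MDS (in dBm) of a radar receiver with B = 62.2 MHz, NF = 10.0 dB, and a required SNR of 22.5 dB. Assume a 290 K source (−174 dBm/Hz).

Sensitivity = −174 + 10 log₁₀(B) + NF + SNR_min
= −174 + 77.94 + 10.0 + 22.5
= −63.56 dBm → −63.6 dBm

−63.6 dBm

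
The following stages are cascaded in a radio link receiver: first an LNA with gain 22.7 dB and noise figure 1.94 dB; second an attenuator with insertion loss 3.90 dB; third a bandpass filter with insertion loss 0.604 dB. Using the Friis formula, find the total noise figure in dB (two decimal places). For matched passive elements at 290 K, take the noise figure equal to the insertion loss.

Convert to linear (a loss of L dB is a gain of −L dB): F_i = 10^(NF_i/10), G_i = 10^(G_i,dB/10)
  Stage 1: F_1 = 10^(1.94/10) = 1.563, G_1 = 10^(22.7/10) = 186.2
  Stage 2: F_2 = 10^(3.90/10) = 2.455, G_2 = 10^(−3.90/10) = 0.4074
  Stage 3: F_3 = 10^(0.604/10) = 1.149, G_3 = 10^(−0.604/10) = 0.8702
Friis cascade:
  F = 1.563 + (2.455 − 1)/186.2 + (1.149 − 1)/75.86 = 1.573
NF = 10 log₁₀(1.573) = 1.97 dB

1.97 dB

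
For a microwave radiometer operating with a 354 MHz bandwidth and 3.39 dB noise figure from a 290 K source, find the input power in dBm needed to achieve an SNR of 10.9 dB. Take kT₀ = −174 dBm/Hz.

−74.2 dBm

Sensitivity = −174 + 10 log₁₀(B) + NF + SNR_min
= −174 + 85.49 + 3.39 + 10.9
= −74.22 dBm → −74.2 dBm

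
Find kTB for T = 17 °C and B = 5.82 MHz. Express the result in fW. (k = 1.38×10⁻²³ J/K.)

23.3 fW

T = 17 °C + 273.15 = 290.15 K
P_n = kTB = 1.38×10⁻²³ × 290.15 × 5.82×10⁶ = 2.33×10⁻¹⁴ W = 23.3 fW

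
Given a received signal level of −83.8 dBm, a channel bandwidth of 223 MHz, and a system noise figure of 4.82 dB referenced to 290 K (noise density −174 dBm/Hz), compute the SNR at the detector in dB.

Noise floor: N = −174 + 10 log₁₀(B) + NF
10 log₁₀(2.23×10⁸) = 83.48 dB
N = −174 + 83.48 + 4.82 = −85.70 dBm
SNR = P_sig − N = −83.8 − (−85.70) = 1.90 dB → 1.9 dB

1.9 dB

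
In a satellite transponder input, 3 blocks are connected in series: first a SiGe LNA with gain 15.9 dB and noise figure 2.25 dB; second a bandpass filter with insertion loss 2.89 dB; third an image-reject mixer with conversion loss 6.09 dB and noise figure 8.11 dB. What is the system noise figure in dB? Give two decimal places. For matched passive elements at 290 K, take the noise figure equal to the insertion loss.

Convert to linear (a loss of L dB is a gain of −L dB): F_i = 10^(NF_i/10), G_i = 10^(G_i,dB/10)
  Stage 1: F_1 = 10^(2.25/10) = 1.679, G_1 = 10^(15.9/10) = 38.90
  Stage 2: F_2 = 10^(2.89/10) = 1.945, G_2 = 10^(−2.89/10) = 0.5140
  Stage 3: F_3 = 10^(8.11/10) = 6.471, G_3 = 10^(−6.09/10) = 0.2460
Friis cascade:
  F = 1.679 + (1.945 − 1)/38.90 + (6.471 − 1)/20.00 = 1.977
NF = 10 log₁₀(1.977) = 2.96 dB

2.96 dB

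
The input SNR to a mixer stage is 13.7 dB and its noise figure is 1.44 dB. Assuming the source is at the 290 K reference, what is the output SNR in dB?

12.26 dB

By definition F = SNR_in/SNR_out, so in dB: SNR_out = SNR_in − NF
SNR_out = 13.7 − 1.44 = 12.26 dB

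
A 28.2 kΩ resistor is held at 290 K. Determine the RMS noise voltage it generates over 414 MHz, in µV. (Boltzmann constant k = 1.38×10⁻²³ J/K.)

432 µV

V_n = √(4kTRB)
4kTRB = 4 × 1.38×10⁻²³ × 290 × 2.82×10⁴ × 4.14×10⁸ = 1.87×10⁻⁷ V²
V_n = √(1.87×10⁻⁷) = 4.32×10⁻⁴ V = 432 µV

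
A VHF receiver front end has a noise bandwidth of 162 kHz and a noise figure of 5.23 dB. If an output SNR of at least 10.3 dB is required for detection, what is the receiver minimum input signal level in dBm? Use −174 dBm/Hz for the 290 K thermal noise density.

Sensitivity = −174 + 10 log₁₀(B) + NF + SNR_min
= −174 + 52.1 + 5.23 + 10.3
= −106.37 dBm → −106.4 dBm

−106.4 dBm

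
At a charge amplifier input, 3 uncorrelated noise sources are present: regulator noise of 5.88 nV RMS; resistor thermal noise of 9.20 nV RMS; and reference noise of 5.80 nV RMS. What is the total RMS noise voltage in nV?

Uncorrelated sources add in power (mean-square): V_tot = √(ΣV_i²)
V_tot = √[(5.88×10⁻⁹)² + (9.20×10⁻⁹)² + (5.80×10⁻⁹)²] = 1.24×10⁻⁸ V = 12.4 nV

12.4 nV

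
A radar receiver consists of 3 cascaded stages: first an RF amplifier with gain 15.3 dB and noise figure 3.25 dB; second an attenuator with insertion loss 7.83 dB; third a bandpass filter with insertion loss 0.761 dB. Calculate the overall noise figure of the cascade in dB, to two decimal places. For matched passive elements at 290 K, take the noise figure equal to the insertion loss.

3.61 dB

Convert to linear (a loss of L dB is a gain of −L dB): F_i = 10^(NF_i/10), G_i = 10^(G_i,dB/10)
  Stage 1: F_1 = 10^(3.25/10) = 2.113, G_1 = 10^(15.3/10) = 33.88
  Stage 2: F_2 = 10^(7.83/10) = 6.067, G_2 = 10^(−7.83/10) = 0.1648
  Stage 3: F_3 = 10^(0.761/10) = 1.192, G_3 = 10^(−0.761/10) = 0.8393
Friis cascade:
  F = 2.113 + (6.067 − 1)/33.88 + (1.192 − 1)/5.585 = 2.297
NF = 10 log₁₀(2.297) = 3.61 dB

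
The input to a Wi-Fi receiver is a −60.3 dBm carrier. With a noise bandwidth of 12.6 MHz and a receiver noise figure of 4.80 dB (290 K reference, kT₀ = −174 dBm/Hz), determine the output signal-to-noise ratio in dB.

Noise floor: N = −174 + 10 log₁₀(B) + NF
10 log₁₀(1.26×10⁷) = 71 dB
N = −174 + 71 + 4.80 = −98.20 dBm
SNR = P_sig − N = −60.3 − (−98.20) = 37.90 dB → 37.9 dB

37.9 dB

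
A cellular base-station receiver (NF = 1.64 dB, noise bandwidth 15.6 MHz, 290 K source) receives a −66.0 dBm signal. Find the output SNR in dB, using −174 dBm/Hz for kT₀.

Noise floor: N = −174 + 10 log₁₀(B) + NF
10 log₁₀(1.56×10⁷) = 71.93 dB
N = −174 + 71.93 + 1.64 = −100.43 dBm
SNR = P_sig − N = −66.0 − (−100.43) = 34.43 dB → 34.4 dB

34.4 dB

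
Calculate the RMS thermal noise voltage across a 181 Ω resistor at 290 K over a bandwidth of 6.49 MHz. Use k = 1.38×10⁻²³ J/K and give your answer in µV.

V_n = √(4kTRB)
4kTRB = 4 × 1.38×10⁻²³ × 290 × 1.81×10² × 6.49×10⁶ = 1.88×10⁻¹¹ V²
V_n = √(1.88×10⁻¹¹) = 4.34×10⁻⁶ V = 4.34 µV

4.34 µV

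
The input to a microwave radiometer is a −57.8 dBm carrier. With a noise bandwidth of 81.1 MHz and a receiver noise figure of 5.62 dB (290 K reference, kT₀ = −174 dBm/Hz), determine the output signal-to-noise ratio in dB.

31.5 dB

Noise floor: N = −174 + 10 log₁₀(B) + NF
10 log₁₀(8.11×10⁷) = 79.09 dB
N = −174 + 79.09 + 5.62 = −89.29 dBm
SNR = P_sig − N = −57.8 − (−89.29) = 31.49 dB → 31.5 dB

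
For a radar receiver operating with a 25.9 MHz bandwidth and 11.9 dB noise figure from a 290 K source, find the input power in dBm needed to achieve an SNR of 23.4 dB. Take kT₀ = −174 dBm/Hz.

Sensitivity = −174 + 10 log₁₀(B) + NF + SNR_min
= −174 + 74.13 + 11.9 + 23.4
= −64.57 dBm → −64.6 dBm

−64.6 dBm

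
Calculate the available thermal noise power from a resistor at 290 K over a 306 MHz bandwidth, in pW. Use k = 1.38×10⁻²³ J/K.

1.22 pW

P_n = kTB = 1.38×10⁻²³ × 290 × 3.06×10⁸ = 1.22×10⁻¹² W = 1.22 pW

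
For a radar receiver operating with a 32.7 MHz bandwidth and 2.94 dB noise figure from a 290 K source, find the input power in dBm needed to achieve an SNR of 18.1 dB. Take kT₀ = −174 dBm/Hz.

−77.8 dBm

Sensitivity = −174 + 10 log₁₀(B) + NF + SNR_min
= −174 + 75.15 + 2.94 + 18.1
= −77.81 dBm → −77.8 dBm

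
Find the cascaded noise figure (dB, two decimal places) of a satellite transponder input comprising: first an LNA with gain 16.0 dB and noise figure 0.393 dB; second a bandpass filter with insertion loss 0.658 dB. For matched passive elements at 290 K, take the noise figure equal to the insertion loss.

0.41 dB

Convert to linear (a loss of L dB is a gain of −L dB): F_i = 10^(NF_i/10), G_i = 10^(G_i,dB/10)
  Stage 1: F_1 = 10^(0.393/10) = 1.095, G_1 = 10^(16.0/10) = 39.81
  Stage 2: F_2 = 10^(0.658/10) = 1.164, G_2 = 10^(−0.658/10) = 0.8594
Friis cascade:
  F = 1.095 + (1.164 − 1)/39.81 = 1.099
NF = 10 log₁₀(1.099) = 0.41 dB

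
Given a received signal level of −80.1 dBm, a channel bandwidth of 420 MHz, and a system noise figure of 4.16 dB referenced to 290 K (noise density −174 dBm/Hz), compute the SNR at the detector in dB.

3.5 dB

Noise floor: N = −174 + 10 log₁₀(B) + NF
10 log₁₀(4.20×10⁸) = 86.23 dB
N = −174 + 86.23 + 4.16 = −83.61 dBm
SNR = P_sig − N = −80.1 − (−83.61) = 3.51 dB → 3.5 dB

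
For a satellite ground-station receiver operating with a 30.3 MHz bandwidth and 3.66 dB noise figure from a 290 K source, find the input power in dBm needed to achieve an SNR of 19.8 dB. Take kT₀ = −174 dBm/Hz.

Sensitivity = −174 + 10 log₁₀(B) + NF + SNR_min
= −174 + 74.81 + 3.66 + 19.8
= −75.73 dBm → −75.7 dBm

−75.7 dBm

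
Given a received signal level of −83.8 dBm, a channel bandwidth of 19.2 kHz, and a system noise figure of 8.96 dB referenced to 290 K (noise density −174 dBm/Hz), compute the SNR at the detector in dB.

38.4 dB

Noise floor: N = −174 + 10 log₁₀(B) + NF
10 log₁₀(1.92×10⁴) = 42.83 dB
N = −174 + 42.83 + 8.96 = −122.21 dBm
SNR = P_sig − N = −83.8 − (−122.21) = 38.41 dB → 38.4 dB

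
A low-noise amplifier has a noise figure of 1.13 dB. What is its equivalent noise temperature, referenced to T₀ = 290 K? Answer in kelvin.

F = 10^(1.13/10) = 1.29718
T_e = (F − 1)·T₀ = (1.29718 − 1) × 290 = 86.2 K

86.2 K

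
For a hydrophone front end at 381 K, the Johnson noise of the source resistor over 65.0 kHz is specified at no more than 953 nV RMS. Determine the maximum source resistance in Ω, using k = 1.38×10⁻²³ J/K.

Johnson–Nyquist: V_n = √(4kTRB) ⇒ R = V_n² / (4kTB)
4kTB = 4 × 1.38×10⁻²³ × 381 × 6.50×10⁴ = 1.37×10⁻¹⁵
R = (9.53×10⁻⁷)² / 1.37×10⁻¹⁵ = 6.64×10² Ω = 664 Ω

664 Ω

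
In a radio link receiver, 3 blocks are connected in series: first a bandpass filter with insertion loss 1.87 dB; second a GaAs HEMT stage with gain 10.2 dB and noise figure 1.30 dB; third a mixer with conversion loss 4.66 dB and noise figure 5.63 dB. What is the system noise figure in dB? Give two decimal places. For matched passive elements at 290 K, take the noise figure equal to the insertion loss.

3.92 dB

Convert to linear (a loss of L dB is a gain of −L dB): F_i = 10^(NF_i/10), G_i = 10^(G_i,dB/10)
  Stage 1: F_1 = 10^(1.87/10) = 1.538, G_1 = 10^(−1.87/10) = 0.6501
  Stage 2: F_2 = 10^(1.30/10) = 1.349, G_2 = 10^(10.2/10) = 10.47
  Stage 3: F_3 = 10^(5.63/10) = 3.656, G_3 = 10^(−4.66/10) = 0.3420
Friis cascade:
  F = 1.538 + (1.349 − 1)/0.6501 + (3.656 − 1)/6.808 = 2.465
NF = 10 log₁₀(2.465) = 3.92 dB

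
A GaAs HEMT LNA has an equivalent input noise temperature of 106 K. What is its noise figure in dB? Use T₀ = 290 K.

F = 1 + T_e/T₀ = 1 + 106/290 = 1.36552
NF = 10 log₁₀(1.36552) = 1.35 dB

1.35 dB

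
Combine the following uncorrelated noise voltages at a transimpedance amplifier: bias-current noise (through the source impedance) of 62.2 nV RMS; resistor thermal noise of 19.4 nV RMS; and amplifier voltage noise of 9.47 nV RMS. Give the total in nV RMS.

Uncorrelated sources add in power (mean-square): V_tot = √(ΣV_i²)
V_tot = √[(6.22×10⁻⁸)² + (1.94×10⁻⁸)² + (9.47×10⁻⁹)²] = 6.58×10⁻⁸ V = 65.8 nV

65.8 nV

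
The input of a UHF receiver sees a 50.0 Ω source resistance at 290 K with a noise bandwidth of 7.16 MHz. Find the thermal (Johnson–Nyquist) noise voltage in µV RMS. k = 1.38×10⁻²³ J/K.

2.39 µV

V_n = √(4kTRB)
4kTRB = 4 × 1.38×10⁻²³ × 290 × 5.00×10¹ × 7.16×10⁶ = 5.73×10⁻¹² V²
V_n = √(5.73×10⁻¹²) = 2.39×10⁻⁶ V = 2.39 µV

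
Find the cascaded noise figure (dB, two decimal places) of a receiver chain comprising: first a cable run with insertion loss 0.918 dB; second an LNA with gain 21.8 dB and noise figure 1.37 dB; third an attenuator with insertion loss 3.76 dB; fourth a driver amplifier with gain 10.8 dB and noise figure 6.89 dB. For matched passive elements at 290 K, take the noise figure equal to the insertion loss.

Convert to linear (a loss of L dB is a gain of −L dB): F_i = 10^(NF_i/10), G_i = 10^(G_i,dB/10)
  Stage 1: F_1 = 10^(0.918/10) = 1.235, G_1 = 10^(−0.918/10) = 0.8095
  Stage 2: F_2 = 10^(1.37/10) = 1.371, G_2 = 10^(21.8/10) = 151.4
  Stage 3: F_3 = 10^(3.76/10) = 2.377, G_3 = 10^(−3.76/10) = 0.4207
  Stage 4: F_4 = 10^(6.89/10) = 4.887, G_4 = 10^(10.8/10) = 12.02
Friis cascade:
  F = 1.235 + (1.371 − 1)/0.8095 + (2.377 − 1)/122.5 + (4.887 − 1)/51.55 = 1.780
NF = 10 log₁₀(1.780) = 2.50 dB

2.50 dB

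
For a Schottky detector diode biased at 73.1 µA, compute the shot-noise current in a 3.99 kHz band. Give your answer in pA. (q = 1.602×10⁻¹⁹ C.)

306 pA

I_n = √(2qI·B)
2qI·B = 2 × 1.602×10⁻¹⁹ × 7.31×10⁻⁵ × 3.99×10³ = 9.35×10⁻²⁰ A²
I_n = √(9.35×10⁻²⁰) = 3.06×10⁻¹⁰ A = 306 pA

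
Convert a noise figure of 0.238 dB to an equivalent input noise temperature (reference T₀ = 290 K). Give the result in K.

F = 10^(0.238/10) = 1.05633
T_e = (F − 1)·T₀ = (1.05633 − 1) × 290 = 16.3 K

16.3 K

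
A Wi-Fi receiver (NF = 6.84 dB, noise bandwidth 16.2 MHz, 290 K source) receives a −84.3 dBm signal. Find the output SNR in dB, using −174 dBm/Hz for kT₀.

Noise floor: N = −174 + 10 log₁₀(B) + NF
10 log₁₀(1.62×10⁷) = 72.1 dB
N = −174 + 72.1 + 6.84 = −95.06 dBm
SNR = P_sig − N = −84.3 − (−95.06) = 10.76 dB → 10.8 dB

10.8 dB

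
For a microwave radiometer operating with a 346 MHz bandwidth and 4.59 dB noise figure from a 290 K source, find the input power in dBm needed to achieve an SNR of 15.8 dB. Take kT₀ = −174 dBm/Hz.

−68.2 dBm

Sensitivity = −174 + 10 log₁₀(B) + NF + SNR_min
= −174 + 85.39 + 4.59 + 15.8
= −68.22 dBm → −68.2 dBm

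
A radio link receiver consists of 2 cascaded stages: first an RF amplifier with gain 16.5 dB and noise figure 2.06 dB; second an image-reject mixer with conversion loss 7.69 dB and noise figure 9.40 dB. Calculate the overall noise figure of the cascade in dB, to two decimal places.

Convert to linear (a loss of L dB is a gain of −L dB): F_i = 10^(NF_i/10), G_i = 10^(G_i,dB/10)
  Stage 1: F_1 = 10^(2.06/10) = 1.607, G_1 = 10^(16.5/10) = 44.67
  Stage 2: F_2 = 10^(9.40/10) = 8.710, G_2 = 10^(−7.69/10) = 0.1702
Friis cascade:
  F = 1.607 + (8.710 − 1)/44.67 = 1.780
NF = 10 log₁₀(1.780) = 2.50 dB

2.50 dB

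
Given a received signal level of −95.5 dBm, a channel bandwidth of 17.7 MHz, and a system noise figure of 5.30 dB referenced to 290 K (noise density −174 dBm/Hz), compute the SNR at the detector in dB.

Noise floor: N = −174 + 10 log₁₀(B) + NF
10 log₁₀(1.77×10⁷) = 72.48 dB
N = −174 + 72.48 + 5.30 = −96.22 dBm
SNR = P_sig − N = −95.5 − (−96.22) = 0.72 dB → 0.7 dB

0.7 dB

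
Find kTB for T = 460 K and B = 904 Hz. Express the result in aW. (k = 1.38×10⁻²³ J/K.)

P_n = kTB = 1.38×10⁻²³ × 460 × 9.04×10² = 5.74×10⁻¹⁸ W = 5.74 aW

5.74 aW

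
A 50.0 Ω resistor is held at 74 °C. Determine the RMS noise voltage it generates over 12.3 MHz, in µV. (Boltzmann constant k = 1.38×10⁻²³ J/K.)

3.43 µV

T = 74 °C + 273.15 = 347.15 K
V_n = √(4kTRB)
4kTRB = 4 × 1.38×10⁻²³ × 347.15 × 5.00×10¹ × 1.23×10⁷ = 1.18×10⁻¹¹ V²
V_n = √(1.18×10⁻¹¹) = 3.43×10⁻⁶ V = 3.43 µV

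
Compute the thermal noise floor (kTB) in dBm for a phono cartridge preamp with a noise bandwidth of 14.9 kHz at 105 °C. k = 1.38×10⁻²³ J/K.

−131.1 dBm

T = 105 °C + 273.15 = 378.15 K
P_n = kTB = 1.38×10⁻²³ × 378.15 × 1.49×10⁴ = 7.78×10⁻¹⁷ W
In dBm: 10 log₁₀(7.78×10⁻¹⁷ / 10⁻³) = −131.1 dBm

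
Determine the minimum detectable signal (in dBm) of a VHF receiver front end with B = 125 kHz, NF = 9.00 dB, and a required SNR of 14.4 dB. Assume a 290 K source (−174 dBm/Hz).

Sensitivity = −174 + 10 log₁₀(B) + NF + SNR_min
= −174 + 50.97 + 9.00 + 14.4
= −99.63 dBm → −99.6 dBm

−99.6 dBm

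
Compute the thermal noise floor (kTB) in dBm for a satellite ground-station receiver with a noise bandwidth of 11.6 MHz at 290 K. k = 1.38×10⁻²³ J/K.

−103.3 dBm

P_n = kTB = 1.38×10⁻²³ × 290 × 1.16×10⁷ = 4.64×10⁻¹⁴ W
In dBm: 10 log₁₀(4.64×10⁻¹⁴ / 10⁻³) = −103.3 dBm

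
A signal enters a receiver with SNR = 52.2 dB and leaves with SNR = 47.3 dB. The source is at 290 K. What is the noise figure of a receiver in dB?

NF (dB) = SNR_in(dB) − SNR_out(dB) when the source is at T₀
NF = 52.2 − 47.3 = 4.9 dB

4.9 dB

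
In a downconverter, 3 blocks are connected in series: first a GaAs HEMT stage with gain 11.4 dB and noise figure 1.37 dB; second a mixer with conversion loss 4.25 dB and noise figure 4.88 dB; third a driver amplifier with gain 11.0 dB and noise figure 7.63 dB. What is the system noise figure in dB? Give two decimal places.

3.88 dB

Convert to linear (a loss of L dB is a gain of −L dB): F_i = 10^(NF_i/10), G_i = 10^(G_i,dB/10)
  Stage 1: F_1 = 10^(1.37/10) = 1.371, G_1 = 10^(11.4/10) = 13.80
  Stage 2: F_2 = 10^(4.88/10) = 3.076, G_2 = 10^(−4.25/10) = 0.3758
  Stage 3: F_3 = 10^(7.63/10) = 5.794, G_3 = 10^(11.0/10) = 12.59
Friis cascade:
  F = 1.371 + (3.076 − 1)/13.80 + (5.794 − 1)/5.188 = 2.445
NF = 10 log₁₀(2.445) = 3.88 dB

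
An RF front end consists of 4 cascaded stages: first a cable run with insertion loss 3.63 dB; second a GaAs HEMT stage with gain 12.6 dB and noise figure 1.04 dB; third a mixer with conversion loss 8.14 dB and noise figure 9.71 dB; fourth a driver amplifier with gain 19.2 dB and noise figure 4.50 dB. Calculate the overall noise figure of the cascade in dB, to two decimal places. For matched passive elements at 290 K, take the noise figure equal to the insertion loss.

7.40 dB

Convert to linear (a loss of L dB is a gain of −L dB): F_i = 10^(NF_i/10), G_i = 10^(G_i,dB/10)
  Stage 1: F_1 = 10^(3.63/10) = 2.307, G_1 = 10^(−3.63/10) = 0.4335
  Stage 2: F_2 = 10^(1.04/10) = 1.271, G_2 = 10^(12.6/10) = 18.20
  Stage 3: F_3 = 10^(9.71/10) = 9.354, G_3 = 10^(−8.14/10) = 0.1535
  Stage 4: F_4 = 10^(4.50/10) = 2.818, G_4 = 10^(19.2/10) = 83.18
Friis cascade:
  F = 2.307 + (1.271 − 1)/0.4335 + (9.354 − 1)/7.889 + (2.818 − 1)/1.211 = 5.492
NF = 10 log₁₀(5.492) = 7.40 dB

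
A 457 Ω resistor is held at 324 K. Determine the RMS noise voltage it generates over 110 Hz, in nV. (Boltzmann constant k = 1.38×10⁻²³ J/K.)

30.0 nV

V_n = √(4kTRB)
4kTRB = 4 × 1.38×10⁻²³ × 324 × 4.57×10² × 1.10×10² = 8.99×10⁻¹⁶ V²
V_n = √(8.99×10⁻¹⁶) = 3.00×10⁻⁸ V = 30.0 nV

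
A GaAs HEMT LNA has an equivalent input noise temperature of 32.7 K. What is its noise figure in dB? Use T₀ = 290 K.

0.464 dB

F = 1 + T_e/T₀ = 1 + 32.7/290 = 1.11276
NF = 10 log₁₀(1.11276) = 0.464 dB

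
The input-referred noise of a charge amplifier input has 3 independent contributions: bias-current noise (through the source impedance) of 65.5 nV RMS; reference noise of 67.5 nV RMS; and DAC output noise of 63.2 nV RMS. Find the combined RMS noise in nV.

Uncorrelated sources add in power (mean-square): V_tot = √(ΣV_i²)
V_tot = √[(6.55×10⁻⁸)² + (6.75×10⁻⁸)² + (6.32×10⁻⁸)²] = 1.13×10⁻⁷ V = 113 nV

113 nV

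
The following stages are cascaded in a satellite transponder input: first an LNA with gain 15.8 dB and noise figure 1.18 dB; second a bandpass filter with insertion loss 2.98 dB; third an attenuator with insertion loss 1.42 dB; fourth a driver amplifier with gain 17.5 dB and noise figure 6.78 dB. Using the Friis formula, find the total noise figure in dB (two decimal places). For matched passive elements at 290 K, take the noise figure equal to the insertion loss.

2.12 dB

Convert to linear (a loss of L dB is a gain of −L dB): F_i = 10^(NF_i/10), G_i = 10^(G_i,dB/10)
  Stage 1: F_1 = 10^(1.18/10) = 1.312, G_1 = 10^(15.8/10) = 38.02
  Stage 2: F_2 = 10^(2.98/10) = 1.986, G_2 = 10^(−2.98/10) = 0.5035
  Stage 3: F_3 = 10^(1.42/10) = 1.387, G_3 = 10^(−1.42/10) = 0.7211
  Stage 4: F_4 = 10^(6.78/10) = 4.764, G_4 = 10^(17.5/10) = 56.23
Friis cascade:
  F = 1.312 + (1.986 − 1)/38.02 + (1.387 − 1)/19.14 + (4.764 − 1)/13.80 = 1.631
NF = 10 log₁₀(1.631) = 2.12 dB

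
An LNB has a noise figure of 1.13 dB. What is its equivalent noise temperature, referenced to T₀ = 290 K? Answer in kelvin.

86.2 K

F = 10^(1.13/10) = 1.29718
T_e = (F − 1)·T₀ = (1.29718 − 1) × 290 = 86.2 K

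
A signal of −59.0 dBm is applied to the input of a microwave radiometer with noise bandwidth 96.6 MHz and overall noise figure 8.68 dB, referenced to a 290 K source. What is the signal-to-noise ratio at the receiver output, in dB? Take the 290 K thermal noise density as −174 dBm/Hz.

Noise floor: N = −174 + 10 log₁₀(B) + NF
10 log₁₀(9.66×10⁷) = 79.85 dB
N = −174 + 79.85 + 8.68 = −85.47 dBm
SNR = P_sig − N = −59.0 − (−85.47) = 26.47 dB → 26.5 dB

26.5 dB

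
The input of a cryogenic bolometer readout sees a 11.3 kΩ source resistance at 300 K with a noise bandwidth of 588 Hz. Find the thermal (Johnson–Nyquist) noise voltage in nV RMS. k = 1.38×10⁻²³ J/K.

V_n = √(4kTRB)
4kTRB = 4 × 1.38×10⁻²³ × 300 × 1.13×10⁴ × 5.88×10² = 1.10×10⁻¹³ V²
V_n = √(1.10×10⁻¹³) = 3.32×10⁻⁷ V = 332 nV

332 nV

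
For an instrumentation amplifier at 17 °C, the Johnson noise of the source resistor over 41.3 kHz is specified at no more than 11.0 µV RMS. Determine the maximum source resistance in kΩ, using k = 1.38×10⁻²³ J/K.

T = 17 °C + 273.15 = 290.15 K
Johnson–Nyquist: V_n = √(4kTRB) ⇒ R = V_n² / (4kTB)
4kTB = 4 × 1.38×10⁻²³ × 290.15 × 4.13×10⁴ = 6.61×10⁻¹⁶
R = (1.10×10⁻⁵)² / 6.61×10⁻¹⁶ = 1.83×10⁵ Ω = 183 kΩ

183 kΩ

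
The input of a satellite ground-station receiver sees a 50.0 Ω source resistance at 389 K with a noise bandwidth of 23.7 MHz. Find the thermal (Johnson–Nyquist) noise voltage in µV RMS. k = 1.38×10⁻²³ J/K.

5.04 µV

V_n = √(4kTRB)
4kTRB = 4 × 1.38×10⁻²³ × 389 × 5.00×10¹ × 2.37×10⁷ = 2.54×10⁻¹¹ V²
V_n = √(2.54×10⁻¹¹) = 5.04×10⁻⁶ V = 5.04 µV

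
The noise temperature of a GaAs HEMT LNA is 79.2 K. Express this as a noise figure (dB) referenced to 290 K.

1.05 dB

F = 1 + T_e/T₀ = 1 + 79.2/290 = 1.2731
NF = 10 log₁₀(1.2731) = 1.05 dB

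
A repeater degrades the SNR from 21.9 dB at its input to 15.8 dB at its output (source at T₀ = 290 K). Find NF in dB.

6.1 dB

NF (dB) = SNR_in(dB) − SNR_out(dB) when the source is at T₀
NF = 21.9 − 15.8 = 6.1 dB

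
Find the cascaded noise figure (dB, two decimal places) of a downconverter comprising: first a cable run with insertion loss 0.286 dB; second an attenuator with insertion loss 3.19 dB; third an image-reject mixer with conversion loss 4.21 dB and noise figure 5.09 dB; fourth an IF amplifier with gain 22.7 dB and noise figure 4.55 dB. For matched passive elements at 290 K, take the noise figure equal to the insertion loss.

12.57 dB

Convert to linear (a loss of L dB is a gain of −L dB): F_i = 10^(NF_i/10), G_i = 10^(G_i,dB/10)
  Stage 1: F_1 = 10^(0.286/10) = 1.068, G_1 = 10^(−0.286/10) = 0.9363
  Stage 2: F_2 = 10^(3.19/10) = 2.084, G_2 = 10^(−3.19/10) = 0.4797
  Stage 3: F_3 = 10^(5.09/10) = 3.228, G_3 = 10^(−4.21/10) = 0.3793
  Stage 4: F_4 = 10^(4.55/10) = 2.851, G_4 = 10^(22.7/10) = 186.2
Friis cascade:
  F = 1.068 + (2.084 − 1)/0.9363 + (3.228 − 1)/0.4492 + (2.851 − 1)/0.1704 = 18.05
NF = 10 log₁₀(18.05) = 12.57 dB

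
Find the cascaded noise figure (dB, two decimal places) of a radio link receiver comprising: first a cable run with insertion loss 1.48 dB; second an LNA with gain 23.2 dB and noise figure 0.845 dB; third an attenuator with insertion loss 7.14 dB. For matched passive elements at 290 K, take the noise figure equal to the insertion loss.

2.40 dB

Convert to linear (a loss of L dB is a gain of −L dB): F_i = 10^(NF_i/10), G_i = 10^(G_i,dB/10)
  Stage 1: F_1 = 10^(1.48/10) = 1.406, G_1 = 10^(−1.48/10) = 0.7112
  Stage 2: F_2 = 10^(0.845/10) = 1.215, G_2 = 10^(23.2/10) = 208.9
  Stage 3: F_3 = 10^(7.14/10) = 5.176, G_3 = 10^(−7.14/10) = 0.1932
Friis cascade:
  F = 1.406 + (1.215 − 1)/0.7112 + (5.176 − 1)/148.6 = 1.736
NF = 10 log₁₀(1.736) = 2.40 dB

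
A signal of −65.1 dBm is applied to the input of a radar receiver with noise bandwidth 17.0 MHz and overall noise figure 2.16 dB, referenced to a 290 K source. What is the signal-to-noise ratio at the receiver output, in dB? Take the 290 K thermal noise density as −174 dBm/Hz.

Noise floor: N = −174 + 10 log₁₀(B) + NF
10 log₁₀(1.70×10⁷) = 72.3 dB
N = −174 + 72.3 + 2.16 = −99.54 dBm
SNR = P_sig − N = −65.1 − (−99.54) = 34.44 dB → 34.4 dB

34.4 dB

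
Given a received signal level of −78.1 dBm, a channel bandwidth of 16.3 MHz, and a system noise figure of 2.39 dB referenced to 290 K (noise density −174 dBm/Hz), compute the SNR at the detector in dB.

21.4 dB

Noise floor: N = −174 + 10 log₁₀(B) + NF
10 log₁₀(1.63×10⁷) = 72.12 dB
N = −174 + 72.12 + 2.39 = −99.49 dBm
SNR = P_sig − N = −78.1 − (−99.49) = 21.39 dB → 21.4 dB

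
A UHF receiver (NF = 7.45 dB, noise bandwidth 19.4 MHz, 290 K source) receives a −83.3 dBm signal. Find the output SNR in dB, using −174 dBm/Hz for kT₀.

10.4 dB

Noise floor: N = −174 + 10 log₁₀(B) + NF
10 log₁₀(1.94×10⁷) = 72.88 dB
N = −174 + 72.88 + 7.45 = −93.67 dBm
SNR = P_sig − N = −83.3 − (−93.67) = 10.37 dB → 10.4 dB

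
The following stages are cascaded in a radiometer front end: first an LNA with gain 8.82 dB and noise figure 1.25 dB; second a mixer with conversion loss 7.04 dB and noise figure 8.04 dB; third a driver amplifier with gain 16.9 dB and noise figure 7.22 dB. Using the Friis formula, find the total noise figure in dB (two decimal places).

Convert to linear (a loss of L dB is a gain of −L dB): F_i = 10^(NF_i/10), G_i = 10^(G_i,dB/10)
  Stage 1: F_1 = 10^(1.25/10) = 1.334, G_1 = 10^(8.82/10) = 7.621
  Stage 2: F_2 = 10^(8.04/10) = 6.368, G_2 = 10^(−7.04/10) = 0.1977
  Stage 3: F_3 = 10^(7.22/10) = 5.272, G_3 = 10^(16.9/10) = 48.98
Friis cascade:
  F = 1.334 + (6.368 − 1)/7.621 + (5.272 − 1)/1.507 = 4.874
NF = 10 log₁₀(4.874) = 6.88 dB

6.88 dB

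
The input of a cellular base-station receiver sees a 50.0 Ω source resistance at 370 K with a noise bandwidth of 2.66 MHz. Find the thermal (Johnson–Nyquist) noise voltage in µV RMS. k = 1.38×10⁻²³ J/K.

1.65 µV

V_n = √(4kTRB)
4kTRB = 4 × 1.38×10⁻²³ × 370 × 5.00×10¹ × 2.66×10⁶ = 2.72×10⁻¹² V²
V_n = √(2.72×10⁻¹²) = 1.65×10⁻⁶ V = 1.65 µV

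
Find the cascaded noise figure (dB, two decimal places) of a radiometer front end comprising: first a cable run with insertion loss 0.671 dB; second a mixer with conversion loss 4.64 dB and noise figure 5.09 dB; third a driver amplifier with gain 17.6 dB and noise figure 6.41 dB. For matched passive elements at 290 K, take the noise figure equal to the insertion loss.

Convert to linear (a loss of L dB is a gain of −L dB): F_i = 10^(NF_i/10), G_i = 10^(G_i,dB/10)
  Stage 1: F_1 = 10^(0.671/10) = 1.167, G_1 = 10^(−0.671/10) = 0.8568
  Stage 2: F_2 = 10^(5.09/10) = 3.228, G_2 = 10^(−4.64/10) = 0.3436
  Stage 3: F_3 = 10^(6.41/10) = 4.375, G_3 = 10^(17.6/10) = 57.54
Friis cascade:
  F = 1.167 + (3.228 − 1)/0.8568 + (4.375 − 1)/0.2944 = 15.23
NF = 10 log₁₀(15.23) = 11.83 dB

11.83 dB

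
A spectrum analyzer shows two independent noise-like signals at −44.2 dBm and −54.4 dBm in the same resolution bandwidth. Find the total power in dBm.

Convert to linear, add, convert back:
P₁ = 3.80×10⁻⁸ W, P₂ = 3.63×10⁻⁹ W
P_tot = 4.16×10⁻⁸ W → 10 log₁₀(P_tot / 10⁻³) = −43.8 dBm

−43.8 dBm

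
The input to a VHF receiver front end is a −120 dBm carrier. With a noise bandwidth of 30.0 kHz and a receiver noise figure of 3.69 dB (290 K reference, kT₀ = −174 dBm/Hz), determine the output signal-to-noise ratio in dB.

Noise floor: N = −174 + 10 log₁₀(B) + NF
10 log₁₀(3.00×10⁴) = 44.77 dB
N = −174 + 44.77 + 3.69 = −125.54 dBm
SNR = P_sig − N = −120 − (−125.54) = 5.54 dB → 5.5 dB

5.5 dB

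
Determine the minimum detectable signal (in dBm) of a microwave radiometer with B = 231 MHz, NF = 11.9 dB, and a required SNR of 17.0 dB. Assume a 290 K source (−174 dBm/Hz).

Sensitivity = −174 + 10 log₁₀(B) + NF + SNR_min
= −174 + 83.64 + 11.9 + 17.0
= −61.46 dBm → −61.5 dBm

−61.5 dBm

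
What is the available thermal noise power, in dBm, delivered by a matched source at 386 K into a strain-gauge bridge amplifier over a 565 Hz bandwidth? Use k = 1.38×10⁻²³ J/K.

−145.2 dBm

P_n = kTB = 1.38×10⁻²³ × 386 × 5.65×10² = 3.01×10⁻¹⁸ W
In dBm: 10 log₁₀(3.01×10⁻¹⁸ / 10⁻³) = −145.2 dBm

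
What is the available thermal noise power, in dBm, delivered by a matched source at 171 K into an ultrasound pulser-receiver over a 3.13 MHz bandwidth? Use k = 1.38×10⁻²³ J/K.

P_n = kTB = 1.38×10⁻²³ × 171 × 3.13×10⁶ = 7.39×10⁻¹⁵ W
In dBm: 10 log₁₀(7.39×10⁻¹⁵ / 10⁻³) = −111.3 dBm

−111.3 dBm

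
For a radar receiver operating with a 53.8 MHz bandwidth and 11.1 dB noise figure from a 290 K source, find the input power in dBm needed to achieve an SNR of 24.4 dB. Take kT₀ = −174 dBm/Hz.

Sensitivity = −174 + 10 log₁₀(B) + NF + SNR_min
= −174 + 77.31 + 11.1 + 24.4
= −61.19 dBm → −61.2 dBm

−61.2 dBm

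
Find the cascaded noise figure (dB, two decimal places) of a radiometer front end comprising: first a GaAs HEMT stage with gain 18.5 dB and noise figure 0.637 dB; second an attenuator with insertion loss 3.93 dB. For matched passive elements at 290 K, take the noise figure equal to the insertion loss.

0.71 dB

Convert to linear (a loss of L dB is a gain of −L dB): F_i = 10^(NF_i/10), G_i = 10^(G_i,dB/10)
  Stage 1: F_1 = 10^(0.637/10) = 1.158, G_1 = 10^(18.5/10) = 70.79
  Stage 2: F_2 = 10^(3.93/10) = 2.472, G_2 = 10^(−3.93/10) = 0.4046
Friis cascade:
  F = 1.158 + (2.472 − 1)/70.79 = 1.179
NF = 10 log₁₀(1.179) = 0.71 dB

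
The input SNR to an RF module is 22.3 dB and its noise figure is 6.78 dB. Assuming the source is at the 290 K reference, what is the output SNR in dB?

15.52 dB

By definition F = SNR_in/SNR_out, so in dB: SNR_out = SNR_in − NF
SNR_out = 22.3 − 6.78 = 15.52 dB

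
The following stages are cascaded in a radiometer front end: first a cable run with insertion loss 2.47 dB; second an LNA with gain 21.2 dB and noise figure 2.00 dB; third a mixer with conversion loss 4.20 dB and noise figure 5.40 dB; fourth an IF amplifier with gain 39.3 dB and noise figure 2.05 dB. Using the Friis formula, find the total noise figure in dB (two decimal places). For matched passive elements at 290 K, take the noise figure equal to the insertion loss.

Convert to linear (a loss of L dB is a gain of −L dB): F_i = 10^(NF_i/10), G_i = 10^(G_i,dB/10)
  Stage 1: F_1 = 10^(2.47/10) = 1.766, G_1 = 10^(−2.47/10) = 0.5662
  Stage 2: F_2 = 10^(2.00/10) = 1.585, G_2 = 10^(21.2/10) = 131.8
  Stage 3: F_3 = 10^(5.40/10) = 3.467, G_3 = 10^(−4.20/10) = 0.3802
  Stage 4: F_4 = 10^(2.05/10) = 1.603, G_4 = 10^(39.3/10) = 8511
Friis cascade:
  F = 1.766 + (1.585 − 1)/0.5662 + (3.467 − 1)/74.64 + (1.603 − 1)/28.38 = 2.853
NF = 10 log₁₀(2.853) = 4.55 dB

4.55 dB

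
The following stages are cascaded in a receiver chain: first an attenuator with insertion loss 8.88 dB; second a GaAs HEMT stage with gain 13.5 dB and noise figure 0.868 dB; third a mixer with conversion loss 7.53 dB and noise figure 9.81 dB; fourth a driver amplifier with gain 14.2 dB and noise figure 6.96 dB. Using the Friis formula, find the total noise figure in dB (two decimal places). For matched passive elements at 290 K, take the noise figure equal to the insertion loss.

Convert to linear (a loss of L dB is a gain of −L dB): F_i = 10^(NF_i/10), G_i = 10^(G_i,dB/10)
  Stage 1: F_1 = 10^(8.88/10) = 7.727, G_1 = 10^(−8.88/10) = 0.1294
  Stage 2: F_2 = 10^(0.868/10) = 1.221, G_2 = 10^(13.5/10) = 22.39
  Stage 3: F_3 = 10^(9.81/10) = 9.572, G_3 = 10^(−7.53/10) = 0.1766
  Stage 4: F_4 = 10^(6.96/10) = 4.966, G_4 = 10^(14.2/10) = 26.30
Friis cascade:
  F = 7.727 + (1.221 − 1)/0.1294 + (9.572 − 1)/2.897 + (4.966 − 1)/0.5117 = 20.15
NF = 10 log₁₀(20.15) = 13.04 dB

13.04 dB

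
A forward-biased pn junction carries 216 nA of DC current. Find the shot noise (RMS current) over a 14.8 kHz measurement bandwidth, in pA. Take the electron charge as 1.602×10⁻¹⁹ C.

I_n = √(2qI·B)
2qI·B = 2 × 1.602×10⁻¹⁹ × 2.16×10⁻⁷ × 1.48×10⁴ = 1.02×10⁻²¹ A²
I_n = √(1.02×10⁻²¹) = 3.20×10⁻¹¹ A = 32.0 pA

32.0 pA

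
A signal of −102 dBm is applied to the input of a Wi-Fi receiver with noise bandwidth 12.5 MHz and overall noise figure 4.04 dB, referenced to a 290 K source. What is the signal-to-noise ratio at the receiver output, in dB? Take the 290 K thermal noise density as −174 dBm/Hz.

−3.0 dB

Noise floor: N = −174 + 10 log₁₀(B) + NF
10 log₁₀(1.25×10⁷) = 70.97 dB
N = −174 + 70.97 + 4.04 = −98.99 dBm
SNR = P_sig − N = −102 − (−98.99) = −3.01 dB → −3.0 dB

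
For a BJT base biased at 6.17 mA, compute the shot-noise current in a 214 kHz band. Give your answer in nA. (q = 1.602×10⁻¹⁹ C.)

20.6 nA

I_n = √(2qI·B)
2qI·B = 2 × 1.602×10⁻¹⁹ × 6.17×10⁻³ × 2.14×10⁵ = 4.23×10⁻¹⁶ A²
I_n = √(4.23×10⁻¹⁶) = 2.06×10⁻⁸ A = 20.6 nA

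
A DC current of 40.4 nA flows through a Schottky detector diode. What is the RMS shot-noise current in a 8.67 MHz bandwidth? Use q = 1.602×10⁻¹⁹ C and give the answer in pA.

I_n = √(2qI·B)
2qI·B = 2 × 1.602×10⁻¹⁹ × 4.04×10⁻⁸ × 8.67×10⁶ = 1.12×10⁻¹⁹ A²
I_n = √(1.12×10⁻¹⁹) = 3.35×10⁻¹⁰ A = 335 pA

335 pA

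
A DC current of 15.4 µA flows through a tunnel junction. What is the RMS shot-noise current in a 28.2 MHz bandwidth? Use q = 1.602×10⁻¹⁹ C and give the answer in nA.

11.8 nA

I_n = √(2qI·B)
2qI·B = 2 × 1.602×10⁻¹⁹ × 1.54×10⁻⁵ × 2.82×10⁷ = 1.39×10⁻¹⁶ A²
I_n = √(1.39×10⁻¹⁶) = 1.18×10⁻⁸ A = 11.8 nA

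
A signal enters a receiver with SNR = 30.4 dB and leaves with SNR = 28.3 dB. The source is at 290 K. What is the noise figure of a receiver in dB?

NF (dB) = SNR_in(dB) − SNR_out(dB) when the source is at T₀
NF = 30.4 − 28.3 = 2.1 dB

2.1 dB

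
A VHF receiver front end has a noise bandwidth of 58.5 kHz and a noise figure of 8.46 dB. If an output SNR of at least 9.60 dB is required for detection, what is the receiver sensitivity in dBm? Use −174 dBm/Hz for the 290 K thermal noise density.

−108.3 dBm

Sensitivity = −174 + 10 log₁₀(B) + NF + SNR_min
= −174 + 47.67 + 8.46 + 9.60
= −108.27 dBm → −108.3 dBm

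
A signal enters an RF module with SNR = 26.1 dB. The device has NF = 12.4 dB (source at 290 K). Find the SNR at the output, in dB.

13.7 dB

By definition F = SNR_in/SNR_out, so in dB: SNR_out = SNR_in − NF
SNR_out = 26.1 − 12.4 = 13.7 dB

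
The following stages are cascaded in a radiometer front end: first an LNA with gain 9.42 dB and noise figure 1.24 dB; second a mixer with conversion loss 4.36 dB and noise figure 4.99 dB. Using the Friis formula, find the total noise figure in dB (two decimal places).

Convert to linear (a loss of L dB is a gain of −L dB): F_i = 10^(NF_i/10), G_i = 10^(G_i,dB/10)
  Stage 1: F_1 = 10^(1.24/10) = 1.330, G_1 = 10^(9.42/10) = 8.750
  Stage 2: F_2 = 10^(4.99/10) = 3.155, G_2 = 10^(−4.36/10) = 0.3664
Friis cascade:
  F = 1.330 + (3.155 − 1)/8.750 = 1.577
NF = 10 log₁₀(1.577) = 1.98 dB

1.98 dB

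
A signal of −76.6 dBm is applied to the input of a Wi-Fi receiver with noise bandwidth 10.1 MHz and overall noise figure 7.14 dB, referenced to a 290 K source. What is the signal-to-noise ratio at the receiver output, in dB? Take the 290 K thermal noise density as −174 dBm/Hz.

20.2 dB

Noise floor: N = −174 + 10 log₁₀(B) + NF
10 log₁₀(1.01×10⁷) = 70.04 dB
N = −174 + 70.04 + 7.14 = −96.82 dBm
SNR = P_sig − N = −76.6 − (−96.82) = 20.22 dB → 20.2 dB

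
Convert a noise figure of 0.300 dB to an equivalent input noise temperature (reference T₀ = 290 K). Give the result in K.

F = 10^(0.300/10) = 1.07152
T_e = (F − 1)·T₀ = (1.07152 − 1) × 290 = 20.7 K

20.7 K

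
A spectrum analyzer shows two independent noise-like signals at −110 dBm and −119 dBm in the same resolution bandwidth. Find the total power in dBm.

−109.5 dBm

Convert to linear, add, convert back:
P₁ = 1.00×10⁻¹⁴ W, P₂ = 1.26×10⁻¹⁵ W
P_tot = 1.13×10⁻¹⁴ W → 10 log₁₀(P_tot / 10⁻³) = −109.5 dBm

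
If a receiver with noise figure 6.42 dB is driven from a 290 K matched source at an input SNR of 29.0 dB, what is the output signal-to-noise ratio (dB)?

22.58 dB

By definition F = SNR_in/SNR_out, so in dB: SNR_out = SNR_in − NF
SNR_out = 29.0 − 6.42 = 22.58 dB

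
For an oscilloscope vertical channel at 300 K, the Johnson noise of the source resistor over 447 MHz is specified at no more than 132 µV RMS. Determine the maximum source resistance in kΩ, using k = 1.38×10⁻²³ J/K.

Johnson–Nyquist: V_n = √(4kTRB) ⇒ R = V_n² / (4kTB)
4kTB = 4 × 1.38×10⁻²³ × 300 × 4.47×10⁸ = 7.40×10⁻¹²
R = (1.32×10⁻⁴)² / 7.40×10⁻¹² = 2.35×10³ Ω = 2.35 kΩ

2.35 kΩ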